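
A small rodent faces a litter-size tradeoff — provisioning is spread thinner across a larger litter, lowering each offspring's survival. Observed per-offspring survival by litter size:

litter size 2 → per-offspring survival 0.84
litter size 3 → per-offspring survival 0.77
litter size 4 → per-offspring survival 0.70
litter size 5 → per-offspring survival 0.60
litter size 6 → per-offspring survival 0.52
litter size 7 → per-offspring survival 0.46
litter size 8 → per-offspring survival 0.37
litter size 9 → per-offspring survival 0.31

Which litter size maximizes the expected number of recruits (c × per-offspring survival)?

7

Expected recruits = c × s(c):
  c=2: 2 × 0.84 = 1.680
  c=3: 3 × 0.77 = 2.310
  c=4: 4 × 0.70 = 2.800
  c=5: 5 × 0.60 = 3.000
  c=6: 6 × 0.52 = 3.120
  c=7: 7 × 0.46 = 3.220
  c=8: 8 × 0.37 = 2.960
  c=9: 9 × 0.31 = 2.790
Maximum at c = 7 (3.220 recruits).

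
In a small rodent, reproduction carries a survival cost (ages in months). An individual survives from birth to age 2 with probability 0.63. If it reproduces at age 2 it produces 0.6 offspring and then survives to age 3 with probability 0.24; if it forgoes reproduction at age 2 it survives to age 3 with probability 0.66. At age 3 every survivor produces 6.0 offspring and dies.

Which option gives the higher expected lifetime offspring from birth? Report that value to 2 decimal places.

breed at age 2: R₀ = 0.63 × (0.6 + 0.24 × 6.0) = 0.63 × 2.0400 = 1.2852
delay to age 3: R₀ = 0.63 × (0.66 × 6.0) = 0.63 × 3.9600 = 2.4948
Higher: delay to age 3 (2.4948).

2.49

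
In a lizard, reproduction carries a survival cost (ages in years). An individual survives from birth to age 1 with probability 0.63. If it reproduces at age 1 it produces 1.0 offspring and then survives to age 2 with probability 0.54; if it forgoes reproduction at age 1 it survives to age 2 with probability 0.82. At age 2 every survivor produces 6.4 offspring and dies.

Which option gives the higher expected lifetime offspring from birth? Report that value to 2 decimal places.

breed at age 1: R₀ = 0.63 × (1.0 + 0.54 × 6.4) = 0.63 × 4.4560 = 2.8073
delay to age 2: R₀ = 0.63 × (0.82 × 6.4) = 0.63 × 5.2480 = 3.3062
Higher: delay to age 2 (3.3062).

3.31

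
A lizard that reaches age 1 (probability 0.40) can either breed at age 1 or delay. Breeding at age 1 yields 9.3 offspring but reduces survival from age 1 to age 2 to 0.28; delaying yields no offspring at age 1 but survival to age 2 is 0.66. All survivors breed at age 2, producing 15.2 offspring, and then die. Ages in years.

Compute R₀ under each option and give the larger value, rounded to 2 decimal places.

breed at age 1: R₀ = 0.40 × (9.3 + 0.28 × 15.2) = 0.40 × 13.5560 = 5.4224
delay to age 2: R₀ = 0.40 × (0.66 × 15.2) = 0.40 × 10.0320 = 4.0128
Higher: breed at age 1 (5.4224).

5.42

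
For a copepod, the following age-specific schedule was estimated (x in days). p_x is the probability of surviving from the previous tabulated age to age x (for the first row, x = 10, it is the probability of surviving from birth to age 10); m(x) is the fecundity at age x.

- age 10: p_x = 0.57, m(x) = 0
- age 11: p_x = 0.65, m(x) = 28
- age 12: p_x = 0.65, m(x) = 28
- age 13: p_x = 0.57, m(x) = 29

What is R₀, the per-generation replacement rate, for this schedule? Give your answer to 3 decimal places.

21.098

Survivorship from birth: l_x = p_10·p_11·…·p_x.
  l_10 = 0.57000
  l_11 = 0.37050
  l_12 = 0.24083
  l_13 = 0.13727
R₀ = Σ l_x m(x):
  age 10: 0.57000 × 0 = 0.0000
  age 11: 0.37050 × 28 = 10.3740
  age 12: 0.24083 × 28 = 6.7432
  age 13: 0.13727 × 29 = 3.9808
R₀ = 0.0000 + 10.3740 + 6.7432 + 3.9808 = 21.0981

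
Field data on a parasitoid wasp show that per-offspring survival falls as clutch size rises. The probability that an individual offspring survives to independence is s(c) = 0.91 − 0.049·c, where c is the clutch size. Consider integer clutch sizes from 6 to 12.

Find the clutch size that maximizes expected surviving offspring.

Expected surviving offspring = c × s(c):
  c=6: 6 × 0.616 = 3.696
  c=7: 7 × 0.567 = 3.969
  c=8: 8 × 0.518 = 4.144
  c=9: 9 × 0.469 = 4.221
  c=10: 10 × 0.420 = 4.200
  c=11: 11 × 0.371 = 4.081
  c=12: 12 × 0.322 = 3.864
Maximum at c = 9 (4.221 surviving offspring).

9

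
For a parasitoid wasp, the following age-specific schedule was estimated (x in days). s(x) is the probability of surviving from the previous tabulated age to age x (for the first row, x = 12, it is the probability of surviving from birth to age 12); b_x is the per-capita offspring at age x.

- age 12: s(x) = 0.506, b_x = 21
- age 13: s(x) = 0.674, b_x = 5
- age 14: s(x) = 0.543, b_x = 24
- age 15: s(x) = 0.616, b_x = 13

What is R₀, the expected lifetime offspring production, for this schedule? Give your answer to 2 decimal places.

Survivorship from birth: l_x = s_12·s_13·…·s_x.
  l_12 = 0.50600
  l_13 = 0.34104
  l_14 = 0.18519
  l_15 = 0.11408
R₀ = Σ l_x b_x:
  age 12: 0.50600 × 21 = 10.6260
  age 13: 0.34104 × 5 = 1.7052
  age 14: 0.18519 × 24 = 4.4446
  age 15: 0.11408 × 13 = 1.4830
R₀ = 10.6260 + 1.7052 + 4.4446 + 1.4830 = 18.2588

18.26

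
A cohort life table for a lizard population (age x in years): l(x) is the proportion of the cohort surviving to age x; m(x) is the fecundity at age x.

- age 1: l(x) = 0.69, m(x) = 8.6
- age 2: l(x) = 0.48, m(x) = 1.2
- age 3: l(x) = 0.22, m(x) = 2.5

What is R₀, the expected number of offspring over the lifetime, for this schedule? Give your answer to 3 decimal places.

R₀ = Σ l(x) m(x):
  age 1: 0.69 × 8.6 = 5.9340
  age 2: 0.48 × 1.2 = 0.5760
  age 3: 0.22 × 2.5 = 0.5500
R₀ = 5.9340 + 0.5760 + 0.5500 = 7.0600

7.060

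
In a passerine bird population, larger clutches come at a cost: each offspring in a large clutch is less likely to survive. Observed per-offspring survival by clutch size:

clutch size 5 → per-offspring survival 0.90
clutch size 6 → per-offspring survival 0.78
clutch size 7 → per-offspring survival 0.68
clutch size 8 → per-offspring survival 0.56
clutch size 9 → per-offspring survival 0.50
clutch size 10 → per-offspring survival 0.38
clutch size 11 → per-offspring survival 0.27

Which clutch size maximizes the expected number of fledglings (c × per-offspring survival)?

Expected fledglings = c × s(c):
  c=5: 5 × 0.90 = 4.500
  c=6: 6 × 0.78 = 4.680
  c=7: 7 × 0.68 = 4.760
  c=8: 8 × 0.56 = 4.480
  c=9: 9 × 0.50 = 4.500
  c=10: 10 × 0.38 = 3.800
  c=11: 11 × 0.27 = 2.970
Maximum at c = 7 (4.760 fledglings).

7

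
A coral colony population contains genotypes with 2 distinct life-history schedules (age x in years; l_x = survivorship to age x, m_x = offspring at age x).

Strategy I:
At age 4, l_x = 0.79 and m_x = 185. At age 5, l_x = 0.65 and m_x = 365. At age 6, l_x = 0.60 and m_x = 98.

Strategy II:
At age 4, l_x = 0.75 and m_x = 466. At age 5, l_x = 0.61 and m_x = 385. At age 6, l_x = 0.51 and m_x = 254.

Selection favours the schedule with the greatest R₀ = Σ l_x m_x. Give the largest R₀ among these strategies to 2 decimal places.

713.89

Strategy I: R₀ = 0.79×185 + 0.65×365 + 0.60×98 = 442.2000
Strategy II: R₀ = 0.75×466 + 0.61×385 + 0.51×254 = 713.8900
Highest R₀: strategy II with 713.8900.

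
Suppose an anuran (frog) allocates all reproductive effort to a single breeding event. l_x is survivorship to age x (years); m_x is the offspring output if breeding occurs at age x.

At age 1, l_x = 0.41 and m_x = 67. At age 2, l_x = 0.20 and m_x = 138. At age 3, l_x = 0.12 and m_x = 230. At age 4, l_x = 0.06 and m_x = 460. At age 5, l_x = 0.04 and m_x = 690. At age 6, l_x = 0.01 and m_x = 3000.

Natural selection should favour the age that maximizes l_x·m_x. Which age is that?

6

Expected offspring if breeding at age x = l_x × m_x:
  age 1: 0.41 × 67 = 27.470
  age 2: 0.20 × 138 = 27.600
  age 3: 0.12 × 230 = 27.600
  age 4: 0.06 × 460 = 27.600
  age 5: 0.04 × 690 = 27.600
  age 6: 0.01 × 3000 = 30.000
Maximum at age 6 (30.000).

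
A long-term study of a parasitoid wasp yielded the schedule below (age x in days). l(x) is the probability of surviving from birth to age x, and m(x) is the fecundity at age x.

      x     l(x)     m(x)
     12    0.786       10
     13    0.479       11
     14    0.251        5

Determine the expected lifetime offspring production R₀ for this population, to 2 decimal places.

14.38

R₀ = Σ l(x) m(x):
  age 12: 0.786 × 10 = 7.8600
  age 13: 0.479 × 11 = 5.2690
  age 14: 0.251 × 5 = 1.2550
R₀ = 7.8600 + 5.2690 + 1.2550 = 14.3840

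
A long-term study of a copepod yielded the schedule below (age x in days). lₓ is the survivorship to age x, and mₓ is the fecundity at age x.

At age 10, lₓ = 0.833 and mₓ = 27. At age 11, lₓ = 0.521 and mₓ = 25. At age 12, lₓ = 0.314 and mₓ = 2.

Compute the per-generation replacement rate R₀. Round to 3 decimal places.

R₀ = Σ lₓ mₓ:
  age 10: 0.833 × 27 = 22.4910
  age 11: 0.521 × 25 = 13.0250
  age 12: 0.314 × 2 = 0.6280
R₀ = 22.4910 + 13.0250 + 0.6280 = 36.1440

36.144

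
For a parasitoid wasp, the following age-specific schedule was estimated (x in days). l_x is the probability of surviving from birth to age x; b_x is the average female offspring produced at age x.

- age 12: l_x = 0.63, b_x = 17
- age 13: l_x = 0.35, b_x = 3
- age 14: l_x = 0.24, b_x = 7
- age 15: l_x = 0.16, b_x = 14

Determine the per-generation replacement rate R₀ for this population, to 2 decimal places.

R₀ = Σ l_x b_x:
  age 12: 0.63 × 17 = 10.7100
  age 13: 0.35 × 3 = 1.0500
  age 14: 0.24 × 7 = 1.6800
  age 15: 0.16 × 14 = 2.2400
R₀ = 10.7100 + 1.0500 + 1.6800 + 2.2400 = 15.6800

15.68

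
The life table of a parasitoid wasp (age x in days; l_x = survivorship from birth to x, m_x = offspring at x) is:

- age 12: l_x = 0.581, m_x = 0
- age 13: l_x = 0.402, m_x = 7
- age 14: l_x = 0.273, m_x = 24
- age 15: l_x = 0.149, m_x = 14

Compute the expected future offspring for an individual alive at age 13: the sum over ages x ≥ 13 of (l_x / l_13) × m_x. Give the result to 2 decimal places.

l_13 = 0.402. Conditional survival from age 13 to x is l_x / l_13.
  x=13: (0.402/0.402) × 7 = 7.0000
  x=14: (0.273/0.402) × 24 = 16.2985
  x=15: (0.149/0.402) × 14 = 5.1891
Sum = 7.0000 + 16.2985 + 5.1891 = 28.4876

28.49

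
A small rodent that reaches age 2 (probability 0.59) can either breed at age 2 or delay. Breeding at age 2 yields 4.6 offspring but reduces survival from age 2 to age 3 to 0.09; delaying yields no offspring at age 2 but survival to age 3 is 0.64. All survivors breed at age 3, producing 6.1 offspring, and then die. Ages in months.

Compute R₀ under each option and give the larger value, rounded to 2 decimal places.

breed at age 2: R₀ = 0.59 × (4.6 + 0.09 × 6.1) = 0.59 × 5.1490 = 3.0379
delay to age 3: R₀ = 0.59 × (0.64 × 6.1) = 0.59 × 3.9040 = 2.3034
Higher: breed at age 2 (3.0379).

3.04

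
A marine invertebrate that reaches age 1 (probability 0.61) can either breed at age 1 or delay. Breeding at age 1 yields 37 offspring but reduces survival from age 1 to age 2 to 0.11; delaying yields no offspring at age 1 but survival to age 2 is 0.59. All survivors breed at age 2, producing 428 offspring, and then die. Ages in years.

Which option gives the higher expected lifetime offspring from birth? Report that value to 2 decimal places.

breed at age 1: R₀ = 0.61 × (37 + 0.11 × 428) = 0.61 × 84.0800 = 51.2888
delay to age 2: R₀ = 0.61 × (0.59 × 428) = 0.61 × 252.5200 = 154.0372
Higher: delay to age 2 (154.0372).

154.04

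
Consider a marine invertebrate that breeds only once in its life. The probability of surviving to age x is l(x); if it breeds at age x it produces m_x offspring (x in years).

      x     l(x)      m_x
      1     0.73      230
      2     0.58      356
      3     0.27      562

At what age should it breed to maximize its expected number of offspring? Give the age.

Expected offspring if breeding at age x = l(x) × m_x:
  age 1: 0.73 × 230 = 167.900
  age 2: 0.58 × 356 = 206.480
  age 3: 0.27 × 562 = 151.740
Maximum at age 2 (206.480).

2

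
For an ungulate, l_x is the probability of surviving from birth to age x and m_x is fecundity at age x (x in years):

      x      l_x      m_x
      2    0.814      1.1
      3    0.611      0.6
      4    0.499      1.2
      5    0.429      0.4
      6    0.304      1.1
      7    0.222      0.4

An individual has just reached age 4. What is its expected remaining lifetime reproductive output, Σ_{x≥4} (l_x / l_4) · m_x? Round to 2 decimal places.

l_4 = 0.499. Conditional survival from age 4 to x is l_x / l_4.
  x=4: (0.499/0.499) × 1.2 = 1.2000
  x=5: (0.429/0.499) × 0.4 = 0.3439
  x=6: (0.304/0.499) × 1.1 = 0.6701
  x=7: (0.222/0.499) × 0.4 = 0.1780
Sum = 1.2000 + 0.3439 + 0.6701 + 0.1780 = 2.3920

2.39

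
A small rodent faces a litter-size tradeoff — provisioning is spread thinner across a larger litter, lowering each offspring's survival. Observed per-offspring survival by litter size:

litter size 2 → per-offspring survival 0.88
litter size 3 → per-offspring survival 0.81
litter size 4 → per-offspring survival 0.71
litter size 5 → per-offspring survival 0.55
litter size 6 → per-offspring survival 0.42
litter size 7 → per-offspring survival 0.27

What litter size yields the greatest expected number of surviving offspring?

4

Expected surviving offspring = c × s(c):
  c=2: 2 × 0.88 = 1.760
  c=3: 3 × 0.81 = 2.430
  c=4: 4 × 0.71 = 2.840
  c=5: 5 × 0.55 = 2.750
  c=6: 6 × 0.42 = 2.520
  c=7: 7 × 0.27 = 1.890
Maximum at c = 4 (2.840 surviving offspring).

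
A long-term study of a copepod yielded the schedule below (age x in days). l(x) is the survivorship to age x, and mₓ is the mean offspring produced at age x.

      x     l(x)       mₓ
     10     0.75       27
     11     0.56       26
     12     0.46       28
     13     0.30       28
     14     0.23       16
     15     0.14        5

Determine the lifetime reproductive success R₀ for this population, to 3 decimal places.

R₀ = Σ l(x) mₓ:
  age 10: 0.75 × 27 = 20.2500
  age 11: 0.56 × 26 = 14.5600
  age 12: 0.46 × 28 = 12.8800
  age 13: 0.30 × 28 = 8.4000
  age 14: 0.23 × 16 = 3.6800
  age 15: 0.14 × 5 = 0.7000
R₀ = 20.2500 + 14.5600 + 12.8800 + 8.4000 + 3.6800 + 0.7000 = 60.4700

60.470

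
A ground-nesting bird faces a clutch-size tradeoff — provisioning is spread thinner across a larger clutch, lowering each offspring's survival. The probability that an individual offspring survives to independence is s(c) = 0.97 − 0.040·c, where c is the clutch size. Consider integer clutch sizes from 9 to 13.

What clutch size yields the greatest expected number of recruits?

Expected recruits = c × s(c):
  c=9: 9 × 0.610 = 5.490
  c=10: 10 × 0.570 = 5.700
  c=11: 11 × 0.530 = 5.830
  c=12: 12 × 0.490 = 5.880
  c=13: 13 × 0.450 = 5.850
Maximum at c = 12 (5.880 recruits).

12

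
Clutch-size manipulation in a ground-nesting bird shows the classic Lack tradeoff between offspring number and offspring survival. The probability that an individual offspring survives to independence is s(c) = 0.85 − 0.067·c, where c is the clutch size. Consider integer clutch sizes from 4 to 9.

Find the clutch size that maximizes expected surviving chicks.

6

Expected surviving chicks = c × s(c):
  c=4: 4 × 0.582 = 2.328
  c=5: 5 × 0.515 = 2.575
  c=6: 6 × 0.448 = 2.688
  c=7: 7 × 0.381 = 2.667
  c=8: 8 × 0.314 = 2.512
  c=9: 9 × 0.247 = 2.223
Maximum at c = 6 (2.688 surviving chicks).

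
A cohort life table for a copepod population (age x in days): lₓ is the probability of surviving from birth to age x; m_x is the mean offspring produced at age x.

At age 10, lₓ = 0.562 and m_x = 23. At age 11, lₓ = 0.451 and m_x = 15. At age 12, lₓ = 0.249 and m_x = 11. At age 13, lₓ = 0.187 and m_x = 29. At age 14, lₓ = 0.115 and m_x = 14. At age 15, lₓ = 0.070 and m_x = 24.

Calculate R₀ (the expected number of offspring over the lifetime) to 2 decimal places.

R₀ = Σ lₓ m_x:
  age 10: 0.562 × 23 = 12.9260
  age 11: 0.451 × 15 = 6.7650
  age 12: 0.249 × 11 = 2.7390
  age 13: 0.187 × 29 = 5.4230
  age 14: 0.115 × 14 = 1.6100
  age 15: 0.070 × 24 = 1.6800
R₀ = 12.9260 + 6.7650 + 2.7390 + 5.4230 + 1.6100 + 1.6800 = 31.1430

31.14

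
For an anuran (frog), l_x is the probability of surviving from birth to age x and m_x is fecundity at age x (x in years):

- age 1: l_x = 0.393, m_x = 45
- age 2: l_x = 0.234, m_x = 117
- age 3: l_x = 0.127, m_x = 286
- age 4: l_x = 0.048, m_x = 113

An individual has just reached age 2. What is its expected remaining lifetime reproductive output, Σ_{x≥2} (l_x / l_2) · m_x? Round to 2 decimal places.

295.40

l_2 = 0.234. Conditional survival from age 2 to x is l_x / l_2.
  x=2: (0.234/0.234) × 117 = 117.0000
  x=3: (0.127/0.234) × 286 = 155.2222
  x=4: (0.048/0.234) × 113 = 23.1795
Sum = 117.0000 + 155.2222 + 23.1795 = 295.4017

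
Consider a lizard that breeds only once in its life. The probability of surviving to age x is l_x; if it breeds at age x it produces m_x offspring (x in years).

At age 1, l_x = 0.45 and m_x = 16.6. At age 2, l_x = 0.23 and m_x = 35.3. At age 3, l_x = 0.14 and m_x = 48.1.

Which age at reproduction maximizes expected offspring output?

2

Expected offspring if breeding at age x = l_x × m_x:
  age 1: 0.45 × 16.6 = 7.470
  age 2: 0.23 × 35.3 = 8.119
  age 3: 0.14 × 48.1 = 6.734
Maximum at age 2 (8.119).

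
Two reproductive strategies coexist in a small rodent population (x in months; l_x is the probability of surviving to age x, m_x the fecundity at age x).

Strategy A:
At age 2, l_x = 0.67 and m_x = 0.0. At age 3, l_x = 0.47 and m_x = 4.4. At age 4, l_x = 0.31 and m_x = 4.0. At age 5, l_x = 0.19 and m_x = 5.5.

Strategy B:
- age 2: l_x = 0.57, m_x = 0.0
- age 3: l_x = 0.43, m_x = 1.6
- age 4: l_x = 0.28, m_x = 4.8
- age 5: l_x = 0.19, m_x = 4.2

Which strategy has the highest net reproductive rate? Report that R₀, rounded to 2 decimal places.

4.35

Strategy A: R₀ = 0.67×0.0 + 0.47×4.4 + 0.31×4.0 + 0.19×5.5 = 4.3530
Strategy B: R₀ = 0.57×0.0 + 0.43×1.6 + 0.28×4.8 + 0.19×4.2 = 2.8300
Highest R₀: strategy A with 4.3530.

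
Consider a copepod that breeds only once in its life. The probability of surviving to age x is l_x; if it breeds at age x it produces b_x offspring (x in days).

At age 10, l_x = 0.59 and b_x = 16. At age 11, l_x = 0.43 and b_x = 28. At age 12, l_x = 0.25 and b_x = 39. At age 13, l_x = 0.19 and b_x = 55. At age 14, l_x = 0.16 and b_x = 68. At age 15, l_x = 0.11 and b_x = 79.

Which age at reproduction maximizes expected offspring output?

Expected offspring if breeding at age x = l_x × b_x:
  age 10: 0.59 × 16 = 9.440
  age 11: 0.43 × 28 = 12.040
  age 12: 0.25 × 39 = 9.750
  age 13: 0.19 × 55 = 10.450
  age 14: 0.16 × 68 = 10.880
  age 15: 0.11 × 79 = 8.690
Maximum at age 11 (12.040).

11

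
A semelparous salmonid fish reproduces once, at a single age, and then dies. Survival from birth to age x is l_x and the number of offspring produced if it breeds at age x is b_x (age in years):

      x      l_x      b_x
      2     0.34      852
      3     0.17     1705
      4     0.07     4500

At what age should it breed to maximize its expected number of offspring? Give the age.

Expected offspring if breeding at age x = l_x × b_x:
  age 2: 0.34 × 852 = 289.680
  age 3: 0.17 × 1705 = 289.850
  age 4: 0.07 × 4500 = 315.000
Maximum at age 4 (315.000).

4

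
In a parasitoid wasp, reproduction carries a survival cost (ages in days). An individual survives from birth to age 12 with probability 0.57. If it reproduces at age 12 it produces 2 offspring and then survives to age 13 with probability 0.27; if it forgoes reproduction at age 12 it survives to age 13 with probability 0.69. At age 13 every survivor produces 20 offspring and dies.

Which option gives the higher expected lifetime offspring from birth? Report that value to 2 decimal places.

breed at age 12: R₀ = 0.57 × (2 + 0.27 × 20) = 0.57 × 7.4000 = 4.2180
delay to age 13: R₀ = 0.57 × (0.69 × 20) = 0.57 × 13.8000 = 7.8660
Higher: delay to age 13 (7.8660).

7.87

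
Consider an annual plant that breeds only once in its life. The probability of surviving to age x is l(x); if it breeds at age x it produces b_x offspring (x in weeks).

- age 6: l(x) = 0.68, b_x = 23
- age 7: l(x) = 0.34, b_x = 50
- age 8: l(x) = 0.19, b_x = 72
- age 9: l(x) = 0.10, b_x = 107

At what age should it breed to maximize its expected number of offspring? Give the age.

Expected offspring if breeding at age x = l(x) × b_x:
  age 6: 0.68 × 23 = 15.640
  age 7: 0.34 × 50 = 17.000
  age 8: 0.19 × 72 = 13.680
  age 9: 0.10 × 107 = 10.700
Maximum at age 7 (17.000).

7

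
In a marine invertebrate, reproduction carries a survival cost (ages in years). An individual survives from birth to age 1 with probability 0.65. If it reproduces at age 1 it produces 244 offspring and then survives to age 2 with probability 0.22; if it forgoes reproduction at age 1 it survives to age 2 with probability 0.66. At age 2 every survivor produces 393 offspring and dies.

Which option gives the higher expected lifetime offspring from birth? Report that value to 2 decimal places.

breed at age 1: R₀ = 0.65 × (244 + 0.22 × 393) = 0.65 × 330.4600 = 214.7990
delay to age 2: R₀ = 0.65 × (0.66 × 393) = 0.65 × 259.3800 = 168.5970
Higher: breed at age 1 (214.7990).

214.80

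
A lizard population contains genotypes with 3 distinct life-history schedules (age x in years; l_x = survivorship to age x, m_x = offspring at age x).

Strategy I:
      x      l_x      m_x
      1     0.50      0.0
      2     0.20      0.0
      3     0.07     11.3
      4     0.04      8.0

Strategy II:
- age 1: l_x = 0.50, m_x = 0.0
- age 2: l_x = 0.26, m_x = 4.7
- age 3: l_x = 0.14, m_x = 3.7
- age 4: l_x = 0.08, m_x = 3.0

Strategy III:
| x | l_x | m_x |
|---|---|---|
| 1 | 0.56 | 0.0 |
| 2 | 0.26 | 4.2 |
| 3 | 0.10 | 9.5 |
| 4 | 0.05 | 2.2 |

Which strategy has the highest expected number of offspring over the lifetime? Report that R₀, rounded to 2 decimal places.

Strategy I: R₀ = 0.50×0.0 + 0.20×0.0 + 0.07×11.3 + 0.04×8.0 = 1.1110
Strategy II: R₀ = 0.50×0.0 + 0.26×4.7 + 0.14×3.7 + 0.08×3.0 = 1.9800
Strategy III: R₀ = 0.56×0.0 + 0.26×4.2 + 0.10×9.5 + 0.05×2.2 = 2.1520
Highest R₀: strategy III with 2.1520.

2.15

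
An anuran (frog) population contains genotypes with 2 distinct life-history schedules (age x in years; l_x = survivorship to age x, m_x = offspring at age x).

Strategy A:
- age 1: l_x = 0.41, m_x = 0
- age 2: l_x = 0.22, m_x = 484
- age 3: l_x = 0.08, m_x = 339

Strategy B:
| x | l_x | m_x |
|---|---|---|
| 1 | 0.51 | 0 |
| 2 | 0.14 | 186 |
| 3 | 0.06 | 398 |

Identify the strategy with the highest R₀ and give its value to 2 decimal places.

Strategy A: R₀ = 0.41×0 + 0.22×484 + 0.08×339 = 133.6000
Strategy B: R₀ = 0.51×0 + 0.14×186 + 0.06×398 = 49.9200
Highest R₀: strategy A with 133.6000.

133.60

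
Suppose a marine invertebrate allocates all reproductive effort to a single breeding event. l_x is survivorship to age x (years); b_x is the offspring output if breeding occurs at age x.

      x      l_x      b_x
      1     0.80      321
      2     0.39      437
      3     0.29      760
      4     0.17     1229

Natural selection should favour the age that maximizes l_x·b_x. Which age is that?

Expected offspring if breeding at age x = l_x × b_x:
  age 1: 0.80 × 321 = 256.800
  age 2: 0.39 × 437 = 170.430
  age 3: 0.29 × 760 = 220.400
  age 4: 0.17 × 1229 = 208.930
Maximum at age 1 (256.800).

1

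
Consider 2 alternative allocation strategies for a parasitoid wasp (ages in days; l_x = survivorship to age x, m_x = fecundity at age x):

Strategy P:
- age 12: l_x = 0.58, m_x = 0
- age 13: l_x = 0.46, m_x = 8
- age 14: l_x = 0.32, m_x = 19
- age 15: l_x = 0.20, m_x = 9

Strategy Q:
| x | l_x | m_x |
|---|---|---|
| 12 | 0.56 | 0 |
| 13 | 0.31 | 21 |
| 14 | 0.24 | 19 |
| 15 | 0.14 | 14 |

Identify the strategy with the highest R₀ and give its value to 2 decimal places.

Strategy P: R₀ = 0.58×0 + 0.46×8 + 0.32×19 + 0.20×9 = 11.5600
Strategy Q: R₀ = 0.56×0 + 0.31×21 + 0.24×19 + 0.14×14 = 13.0300
Highest R₀: strategy Q with 13.0300.

13.03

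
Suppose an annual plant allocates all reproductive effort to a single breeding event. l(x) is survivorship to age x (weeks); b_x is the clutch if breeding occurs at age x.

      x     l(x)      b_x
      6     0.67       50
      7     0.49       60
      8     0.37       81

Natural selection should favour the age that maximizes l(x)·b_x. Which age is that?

Expected offspring if breeding at age x = l(x) × b_x:
  age 6: 0.67 × 50 = 33.500
  age 7: 0.49 × 60 = 29.400
  age 8: 0.37 × 81 = 29.970
Maximum at age 6 (33.500).

6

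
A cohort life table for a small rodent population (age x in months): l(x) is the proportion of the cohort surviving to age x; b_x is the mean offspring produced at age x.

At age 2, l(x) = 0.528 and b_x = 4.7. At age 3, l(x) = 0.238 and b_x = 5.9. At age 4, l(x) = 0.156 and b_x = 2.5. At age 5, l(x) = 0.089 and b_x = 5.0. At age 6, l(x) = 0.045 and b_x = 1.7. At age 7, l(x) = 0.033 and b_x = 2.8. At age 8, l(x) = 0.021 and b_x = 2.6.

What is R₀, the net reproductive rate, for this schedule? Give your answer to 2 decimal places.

4.94

R₀ = Σ l(x) b_x:
  age 2: 0.528 × 4.7 = 2.4816
  age 3: 0.238 × 5.9 = 1.4042
  age 4: 0.156 × 2.5 = 0.3900
  age 5: 0.089 × 5.0 = 0.4450
  age 6: 0.045 × 1.7 = 0.0765
  age 7: 0.033 × 2.8 = 0.0924
  age 8: 0.021 × 2.6 = 0.0546
R₀ = 2.4816 + 1.4042 + 0.3900 + 0.4450 + 0.0765 + 0.0924 + 0.0546 = 4.9443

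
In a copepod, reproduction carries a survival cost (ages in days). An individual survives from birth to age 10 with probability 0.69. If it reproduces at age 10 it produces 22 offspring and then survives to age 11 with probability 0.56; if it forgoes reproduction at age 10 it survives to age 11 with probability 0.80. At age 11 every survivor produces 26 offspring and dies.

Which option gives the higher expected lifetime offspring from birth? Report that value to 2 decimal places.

25.23

breed at age 10: R₀ = 0.69 × (22 + 0.56 × 26) = 0.69 × 36.5600 = 25.2264
delay to age 11: R₀ = 0.69 × (0.80 × 26) = 0.69 × 20.8000 = 14.3520
Higher: breed at age 10 (25.2264).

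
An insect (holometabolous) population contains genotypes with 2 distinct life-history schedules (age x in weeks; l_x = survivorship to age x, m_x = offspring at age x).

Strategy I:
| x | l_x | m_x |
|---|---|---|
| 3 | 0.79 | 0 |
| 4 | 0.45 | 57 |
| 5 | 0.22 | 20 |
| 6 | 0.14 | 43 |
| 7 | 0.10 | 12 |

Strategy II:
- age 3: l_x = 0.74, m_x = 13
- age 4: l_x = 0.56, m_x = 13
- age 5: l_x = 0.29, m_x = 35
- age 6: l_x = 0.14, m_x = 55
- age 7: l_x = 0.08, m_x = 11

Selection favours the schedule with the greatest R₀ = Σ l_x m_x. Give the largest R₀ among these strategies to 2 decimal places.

Strategy I: R₀ = 0.79×0 + 0.45×57 + 0.22×20 + 0.14×43 + 0.10×12 = 37.2700
Strategy II: R₀ = 0.74×13 + 0.56×13 + 0.29×35 + 0.14×55 + 0.08×11 = 35.6300
Highest R₀: strategy I with 37.2700.

37.27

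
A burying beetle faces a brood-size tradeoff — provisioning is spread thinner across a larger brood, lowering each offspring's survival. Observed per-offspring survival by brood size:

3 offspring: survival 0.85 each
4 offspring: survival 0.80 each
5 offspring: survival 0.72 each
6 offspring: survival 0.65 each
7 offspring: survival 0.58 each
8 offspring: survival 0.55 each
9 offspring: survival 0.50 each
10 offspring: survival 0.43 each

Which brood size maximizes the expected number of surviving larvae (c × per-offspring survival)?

9

Expected surviving larvae = c × s(c):
  c=3: 3 × 0.85 = 2.550
  c=4: 4 × 0.80 = 3.200
  c=5: 5 × 0.72 = 3.600
  c=6: 6 × 0.65 = 3.900
  c=7: 7 × 0.58 = 4.060
  c=8: 8 × 0.55 = 4.400
  c=9: 9 × 0.50 = 4.500
  c=10: 10 × 0.43 = 4.300
Maximum at c = 9 (4.500 surviving larvae).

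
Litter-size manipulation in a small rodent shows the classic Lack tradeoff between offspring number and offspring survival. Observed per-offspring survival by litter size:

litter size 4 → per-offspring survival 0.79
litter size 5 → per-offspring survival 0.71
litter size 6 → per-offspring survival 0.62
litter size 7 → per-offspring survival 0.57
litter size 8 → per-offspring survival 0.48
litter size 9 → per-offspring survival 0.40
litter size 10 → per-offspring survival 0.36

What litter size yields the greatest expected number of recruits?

Expected recruits = c × s(c):
  c=4: 4 × 0.79 = 3.160
  c=5: 5 × 0.71 = 3.550
  c=6: 6 × 0.62 = 3.720
  c=7: 7 × 0.57 = 3.990
  c=8: 8 × 0.48 = 3.840
  c=9: 9 × 0.40 = 3.600
  c=10: 10 × 0.36 = 3.600
Maximum at c = 7 (3.990 recruits).

7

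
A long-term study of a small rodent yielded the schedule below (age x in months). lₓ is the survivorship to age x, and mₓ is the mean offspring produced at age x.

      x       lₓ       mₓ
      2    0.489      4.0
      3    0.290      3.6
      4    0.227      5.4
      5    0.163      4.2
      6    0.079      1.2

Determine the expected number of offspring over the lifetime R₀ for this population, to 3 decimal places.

5.005

R₀ = Σ lₓ mₓ:
  age 2: 0.489 × 4.0 = 1.9560
  age 3: 0.290 × 3.6 = 1.0440
  age 4: 0.227 × 5.4 = 1.2258
  age 5: 0.163 × 4.2 = 0.6846
  age 6: 0.079 × 1.2 = 0.0948
R₀ = 1.9560 + 1.0440 + 1.2258 + 0.6846 + 0.0948 = 5.0052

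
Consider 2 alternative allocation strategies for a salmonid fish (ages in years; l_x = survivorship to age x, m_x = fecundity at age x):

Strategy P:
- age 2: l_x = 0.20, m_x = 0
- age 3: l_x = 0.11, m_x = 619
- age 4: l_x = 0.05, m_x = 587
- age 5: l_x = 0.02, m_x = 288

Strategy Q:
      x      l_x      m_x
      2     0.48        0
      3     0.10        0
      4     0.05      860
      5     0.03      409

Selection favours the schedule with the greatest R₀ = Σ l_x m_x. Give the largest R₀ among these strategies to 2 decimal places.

Strategy P: R₀ = 0.20×0 + 0.11×619 + 0.05×587 + 0.02×288 = 103.2000
Strategy Q: R₀ = 0.48×0 + 0.10×0 + 0.05×860 + 0.03×409 = 55.2700
Highest R₀: strategy P with 103.2000.

103.20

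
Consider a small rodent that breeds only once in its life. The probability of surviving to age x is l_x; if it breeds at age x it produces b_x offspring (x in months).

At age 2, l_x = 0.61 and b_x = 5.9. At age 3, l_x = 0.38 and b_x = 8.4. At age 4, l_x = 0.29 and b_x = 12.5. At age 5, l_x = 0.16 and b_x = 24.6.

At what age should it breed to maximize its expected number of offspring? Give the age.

5

Expected offspring if breeding at age x = l_x × b_x:
  age 2: 0.61 × 5.9 = 3.599
  age 3: 0.38 × 8.4 = 3.192
  age 4: 0.29 × 12.5 = 3.625
  age 5: 0.16 × 24.6 = 3.936
Maximum at age 5 (3.936).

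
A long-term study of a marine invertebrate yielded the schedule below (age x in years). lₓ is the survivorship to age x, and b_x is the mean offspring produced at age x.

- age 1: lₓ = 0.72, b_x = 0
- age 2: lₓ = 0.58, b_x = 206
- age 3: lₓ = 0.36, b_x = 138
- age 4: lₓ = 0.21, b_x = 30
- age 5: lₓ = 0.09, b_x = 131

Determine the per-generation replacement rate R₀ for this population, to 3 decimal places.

R₀ = Σ lₓ b_x:
  age 1: 0.72 × 0 = 0.0000
  age 2: 0.58 × 206 = 119.4800
  age 3: 0.36 × 138 = 49.6800
  age 4: 0.21 × 30 = 6.3000
  age 5: 0.09 × 131 = 11.7900
R₀ = 0.0000 + 119.4800 + 49.6800 + 6.3000 + 11.7900 = 187.2500

187.250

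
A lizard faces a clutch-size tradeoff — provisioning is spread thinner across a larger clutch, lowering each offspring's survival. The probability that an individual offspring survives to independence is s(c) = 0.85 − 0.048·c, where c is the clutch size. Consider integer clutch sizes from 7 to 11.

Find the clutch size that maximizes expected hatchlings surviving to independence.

9

Expected hatchlings surviving to independence = c × s(c):
  c=7: 7 × 0.514 = 3.598
  c=8: 8 × 0.466 = 3.728
  c=9: 9 × 0.418 = 3.762
  c=10: 10 × 0.370 = 3.700
  c=11: 11 × 0.322 = 3.542
Maximum at c = 9 (3.762 hatchlings surviving to independence).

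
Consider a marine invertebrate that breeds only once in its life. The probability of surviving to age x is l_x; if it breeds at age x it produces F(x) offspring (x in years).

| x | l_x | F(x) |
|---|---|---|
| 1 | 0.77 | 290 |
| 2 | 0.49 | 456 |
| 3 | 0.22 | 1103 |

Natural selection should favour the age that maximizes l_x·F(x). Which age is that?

3

Expected offspring if breeding at age x = l_x × F(x):
  age 1: 0.77 × 290 = 223.300
  age 2: 0.49 × 456 = 223.440
  age 3: 0.22 × 1103 = 242.660
Maximum at age 3 (242.660).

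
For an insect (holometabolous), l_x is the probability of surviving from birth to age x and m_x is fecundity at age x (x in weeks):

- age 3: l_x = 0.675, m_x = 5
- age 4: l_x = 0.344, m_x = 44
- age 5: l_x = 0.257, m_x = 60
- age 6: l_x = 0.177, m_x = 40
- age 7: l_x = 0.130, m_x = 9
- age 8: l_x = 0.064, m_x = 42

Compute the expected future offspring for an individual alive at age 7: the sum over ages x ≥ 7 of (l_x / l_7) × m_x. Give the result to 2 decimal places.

29.68

l_7 = 0.130. Conditional survival from age 7 to x is l_x / l_7.
  x=7: (0.130/0.130) × 9 = 9.0000
  x=8: (0.064/0.130) × 42 = 20.6769
Sum = 9.0000 + 20.6769 = 29.6769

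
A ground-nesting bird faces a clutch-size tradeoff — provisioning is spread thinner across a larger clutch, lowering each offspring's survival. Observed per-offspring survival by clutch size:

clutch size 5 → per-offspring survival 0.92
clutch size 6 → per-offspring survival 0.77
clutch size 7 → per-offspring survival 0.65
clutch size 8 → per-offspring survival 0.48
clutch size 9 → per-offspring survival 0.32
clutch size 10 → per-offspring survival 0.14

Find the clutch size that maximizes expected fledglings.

6

Expected fledglings = c × s(c):
  c=5: 5 × 0.92 = 4.600
  c=6: 6 × 0.77 = 4.620
  c=7: 7 × 0.65 = 4.550
  c=8: 8 × 0.48 = 3.840
  c=9: 9 × 0.32 = 2.880
  c=10: 10 × 0.14 = 1.400
Maximum at c = 6 (4.620 fledglings).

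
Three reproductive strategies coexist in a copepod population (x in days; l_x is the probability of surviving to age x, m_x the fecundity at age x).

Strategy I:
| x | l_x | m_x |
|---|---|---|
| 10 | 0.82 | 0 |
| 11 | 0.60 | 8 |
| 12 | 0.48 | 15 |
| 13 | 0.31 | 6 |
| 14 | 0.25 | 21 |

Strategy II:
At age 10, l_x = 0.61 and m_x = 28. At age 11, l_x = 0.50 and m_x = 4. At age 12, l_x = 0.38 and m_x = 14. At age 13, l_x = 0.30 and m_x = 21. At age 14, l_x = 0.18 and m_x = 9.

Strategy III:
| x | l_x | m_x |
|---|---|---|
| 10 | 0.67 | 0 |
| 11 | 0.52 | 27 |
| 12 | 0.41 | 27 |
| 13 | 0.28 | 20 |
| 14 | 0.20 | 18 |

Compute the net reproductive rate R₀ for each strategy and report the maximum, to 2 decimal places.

34.31

Strategy I: R₀ = 0.82×0 + 0.60×8 + 0.48×15 + 0.31×6 + 0.25×21 = 19.1100
Strategy II: R₀ = 0.61×28 + 0.50×4 + 0.38×14 + 0.30×21 + 0.18×9 = 32.3200
Strategy III: R₀ = 0.67×0 + 0.52×27 + 0.41×27 + 0.28×20 + 0.20×18 = 34.3100
Highest R₀: strategy III with 34.3100.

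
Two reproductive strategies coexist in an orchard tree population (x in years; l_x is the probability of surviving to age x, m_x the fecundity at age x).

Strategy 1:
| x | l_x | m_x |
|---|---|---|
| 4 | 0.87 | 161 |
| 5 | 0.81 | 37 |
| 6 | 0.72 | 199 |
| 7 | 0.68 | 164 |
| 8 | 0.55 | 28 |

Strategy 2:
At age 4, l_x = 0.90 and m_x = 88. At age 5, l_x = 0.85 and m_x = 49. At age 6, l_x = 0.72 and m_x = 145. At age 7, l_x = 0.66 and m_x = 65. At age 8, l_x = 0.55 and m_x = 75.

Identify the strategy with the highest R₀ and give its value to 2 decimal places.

440.24

Strategy 1: R₀ = 0.87×161 + 0.81×37 + 0.72×199 + 0.68×164 + 0.55×28 = 440.2400
Strategy 2: R₀ = 0.90×88 + 0.85×49 + 0.72×145 + 0.66×65 + 0.55×75 = 309.4000
Highest R₀: strategy 1 with 440.2400.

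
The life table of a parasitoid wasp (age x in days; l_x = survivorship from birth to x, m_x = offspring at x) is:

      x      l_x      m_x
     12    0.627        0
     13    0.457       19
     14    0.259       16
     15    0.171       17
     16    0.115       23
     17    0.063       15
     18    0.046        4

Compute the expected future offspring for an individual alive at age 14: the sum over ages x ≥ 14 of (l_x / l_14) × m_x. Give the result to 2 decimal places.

41.80

l_14 = 0.259. Conditional survival from age 14 to x is l_x / l_14.
  x=14: (0.259/0.259) × 16 = 16.0000
  x=15: (0.171/0.259) × 17 = 11.2239
  x=16: (0.115/0.259) × 23 = 10.2124
  x=17: (0.063/0.259) × 15 = 3.6486
  x=18: (0.046/0.259) × 4 = 0.7104
Sum = 16.0000 + 11.2239 + 10.2124 + 3.6486 + 0.7104 = 41.7954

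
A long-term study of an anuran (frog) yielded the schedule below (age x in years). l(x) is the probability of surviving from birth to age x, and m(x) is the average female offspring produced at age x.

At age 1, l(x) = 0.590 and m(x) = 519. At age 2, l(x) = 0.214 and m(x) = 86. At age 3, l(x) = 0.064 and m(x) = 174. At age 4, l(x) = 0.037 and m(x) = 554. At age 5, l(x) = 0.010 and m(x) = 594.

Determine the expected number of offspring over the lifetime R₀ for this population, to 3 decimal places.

362.188

R₀ = Σ l(x) m(x):
  age 1: 0.590 × 519 = 306.2100
  age 2: 0.214 × 86 = 18.4040
  age 3: 0.064 × 174 = 11.1360
  age 4: 0.037 × 554 = 20.4980
  age 5: 0.010 × 594 = 5.9400
R₀ = 306.2100 + 18.4040 + 11.1360 + 20.4980 + 5.9400 = 362.1880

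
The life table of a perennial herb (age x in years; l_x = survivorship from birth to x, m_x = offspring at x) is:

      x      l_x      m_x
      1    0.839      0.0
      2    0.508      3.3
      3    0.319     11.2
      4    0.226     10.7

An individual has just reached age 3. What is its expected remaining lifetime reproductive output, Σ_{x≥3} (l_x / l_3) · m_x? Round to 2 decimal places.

l_3 = 0.319. Conditional survival from age 3 to x is l_x / l_3.
  x=3: (0.319/0.319) × 11.2 = 11.2000
  x=4: (0.226/0.319) × 10.7 = 7.5806
Sum = 11.2000 + 7.5806 = 18.7806

18.78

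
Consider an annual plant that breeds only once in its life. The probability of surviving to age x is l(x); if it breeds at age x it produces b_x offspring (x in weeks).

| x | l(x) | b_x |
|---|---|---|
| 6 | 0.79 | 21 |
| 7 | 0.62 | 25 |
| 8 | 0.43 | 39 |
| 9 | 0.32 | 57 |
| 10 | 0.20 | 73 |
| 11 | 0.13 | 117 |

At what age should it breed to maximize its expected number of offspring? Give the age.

Expected offspring if breeding at age x = l(x) × b_x:
  age 6: 0.79 × 21 = 16.590
  age 7: 0.62 × 25 = 15.500
  age 8: 0.43 × 39 = 16.770
  age 9: 0.32 × 57 = 18.240
  age 10: 0.20 × 73 = 14.600
  age 11: 0.13 × 117 = 15.210
Maximum at age 9 (18.240).

9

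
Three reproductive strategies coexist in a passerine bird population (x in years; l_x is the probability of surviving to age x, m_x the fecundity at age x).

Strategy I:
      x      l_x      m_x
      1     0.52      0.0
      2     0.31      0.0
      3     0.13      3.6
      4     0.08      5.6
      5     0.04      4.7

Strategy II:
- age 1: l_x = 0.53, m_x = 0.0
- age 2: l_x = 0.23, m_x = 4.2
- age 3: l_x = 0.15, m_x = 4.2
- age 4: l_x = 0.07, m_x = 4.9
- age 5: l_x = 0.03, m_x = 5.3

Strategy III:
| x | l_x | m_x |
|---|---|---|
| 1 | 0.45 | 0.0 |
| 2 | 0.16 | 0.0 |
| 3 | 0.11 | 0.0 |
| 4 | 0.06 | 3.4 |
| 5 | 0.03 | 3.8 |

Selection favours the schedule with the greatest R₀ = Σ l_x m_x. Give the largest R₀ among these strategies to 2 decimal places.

2.10

Strategy I: R₀ = 0.52×0.0 + 0.31×0.0 + 0.13×3.6 + 0.08×5.6 + 0.04×4.7 = 1.1040
Strategy II: R₀ = 0.53×0.0 + 0.23×4.2 + 0.15×4.2 + 0.07×4.9 + 0.03×5.3 = 2.0980
Strategy III: R₀ = 0.45×0.0 + 0.16×0.0 + 0.11×0.0 + 0.06×3.4 + 0.03×3.8 = 0.3180
Highest R₀: strategy II with 2.0980.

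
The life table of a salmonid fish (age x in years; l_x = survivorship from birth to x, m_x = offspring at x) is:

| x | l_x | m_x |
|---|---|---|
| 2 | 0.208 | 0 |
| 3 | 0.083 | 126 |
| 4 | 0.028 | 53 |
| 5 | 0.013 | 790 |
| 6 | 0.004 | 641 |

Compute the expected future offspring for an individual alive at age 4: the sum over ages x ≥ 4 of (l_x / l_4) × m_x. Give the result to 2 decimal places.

511.36

l_4 = 0.028. Conditional survival from age 4 to x is l_x / l_4.
  x=4: (0.028/0.028) × 53 = 53.0000
  x=5: (0.013/0.028) × 790 = 366.7857
  x=6: (0.004/0.028) × 641 = 91.5714
Sum = 53.0000 + 366.7857 + 91.5714 = 511.3571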